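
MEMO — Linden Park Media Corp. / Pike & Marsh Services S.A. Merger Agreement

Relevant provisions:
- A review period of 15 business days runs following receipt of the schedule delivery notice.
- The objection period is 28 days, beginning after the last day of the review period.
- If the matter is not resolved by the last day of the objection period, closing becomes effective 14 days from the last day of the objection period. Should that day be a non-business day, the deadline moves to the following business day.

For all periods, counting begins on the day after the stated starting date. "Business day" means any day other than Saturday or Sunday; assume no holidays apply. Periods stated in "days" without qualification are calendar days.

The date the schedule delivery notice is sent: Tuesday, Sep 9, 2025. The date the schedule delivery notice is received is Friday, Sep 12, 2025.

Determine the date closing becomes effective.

Nov 14, 2025

The last day of the review period: 15 business days after Friday, Sep 12, 2025, skipping weekends — Sep 15, Sep 16, Sep 17, Sep 18, …, Oct 1, Oct 2, Oct 3 — lands on Friday, Oct 3, 2025.
The last day of the objection period: Oct 3, 2025 + 28 days = Oct 31, 2025.
The date closing becomes effective: Oct 31, 2025 + 14 days = Nov 14, 2025. Nov 14, 2025 is a Friday, so no roll-forward applies.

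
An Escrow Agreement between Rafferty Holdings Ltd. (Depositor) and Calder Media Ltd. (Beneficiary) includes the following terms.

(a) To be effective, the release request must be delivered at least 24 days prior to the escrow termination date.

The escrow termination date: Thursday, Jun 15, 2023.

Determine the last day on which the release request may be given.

May 22, 2023

Counting back 24 calendar days from Jun 15, 2023 gives May 22, 2023.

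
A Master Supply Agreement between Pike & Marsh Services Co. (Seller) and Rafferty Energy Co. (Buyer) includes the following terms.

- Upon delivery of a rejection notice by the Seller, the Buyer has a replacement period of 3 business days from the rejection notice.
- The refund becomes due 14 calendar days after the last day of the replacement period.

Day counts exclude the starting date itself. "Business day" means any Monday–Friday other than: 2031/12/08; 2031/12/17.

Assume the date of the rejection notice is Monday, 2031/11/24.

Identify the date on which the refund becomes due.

2031/12/11

The last day of the replacement period: 3 business days after Monday, 2031/11/24, skipping weekends — Nov 25, Nov 26, Nov 27 — lands on Thursday, 2031/11/27.
Adding 14 calendar days to 2031/11/27 gives 2031/12/11, which is the date on which the refund becomes due.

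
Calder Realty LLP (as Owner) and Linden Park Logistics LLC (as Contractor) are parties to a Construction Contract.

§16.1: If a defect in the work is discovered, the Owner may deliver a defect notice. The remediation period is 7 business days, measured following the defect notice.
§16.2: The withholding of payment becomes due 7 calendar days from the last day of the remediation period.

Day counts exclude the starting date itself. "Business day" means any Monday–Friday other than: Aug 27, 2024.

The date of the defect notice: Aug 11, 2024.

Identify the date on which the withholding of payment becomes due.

Aug 27, 2024

The last day of the remediation period: 7 business days after Sunday, Aug 11, 2024, skipping weekends — Aug 12, Aug 13, Aug 14, Aug 15, Aug 16, Aug 19, Aug 20 — lands on Tuesday, Aug 20, 2024.
Adding 7 calendar days to Aug 20, 2024 gives Aug 27, 2024, which is the date on which the withholding of payment becomes due.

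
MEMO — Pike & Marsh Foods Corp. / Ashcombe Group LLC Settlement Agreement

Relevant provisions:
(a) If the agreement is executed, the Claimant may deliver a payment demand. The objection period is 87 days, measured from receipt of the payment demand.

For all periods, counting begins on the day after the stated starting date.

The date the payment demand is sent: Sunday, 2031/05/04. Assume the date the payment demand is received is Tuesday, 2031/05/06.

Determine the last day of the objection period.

The last day of the objection period: 87 calendar days after 2031/05/06 is 2031/08/01.

2031/08/01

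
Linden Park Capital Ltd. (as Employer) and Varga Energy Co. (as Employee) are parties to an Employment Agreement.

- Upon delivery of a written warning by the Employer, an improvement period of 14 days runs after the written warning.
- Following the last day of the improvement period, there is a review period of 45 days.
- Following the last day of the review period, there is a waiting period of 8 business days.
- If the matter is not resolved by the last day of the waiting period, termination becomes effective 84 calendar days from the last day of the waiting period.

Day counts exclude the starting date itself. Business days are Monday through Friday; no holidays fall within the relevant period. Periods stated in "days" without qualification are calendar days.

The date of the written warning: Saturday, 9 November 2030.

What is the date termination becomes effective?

The last day of the improvement period: 9 November 2030 + 14 days = 23 November 2030.
Adding 45 calendar days to 23 November 2030 gives 7 January 2031, which is the last day of the review period.
The last day of the waiting period: counting 8 business days from Tuesday, 7 January 2031 (Jan 8, Jan 9, Jan 10, Jan 13, Jan 14, Jan 15, Jan 16, Jan 17, skipping weekends) reaches Friday, 17 January 2031.
Adding 84 calendar days to 17 January 2031 gives 11 April 2031, which is the date termination becomes effective.

11 April 2031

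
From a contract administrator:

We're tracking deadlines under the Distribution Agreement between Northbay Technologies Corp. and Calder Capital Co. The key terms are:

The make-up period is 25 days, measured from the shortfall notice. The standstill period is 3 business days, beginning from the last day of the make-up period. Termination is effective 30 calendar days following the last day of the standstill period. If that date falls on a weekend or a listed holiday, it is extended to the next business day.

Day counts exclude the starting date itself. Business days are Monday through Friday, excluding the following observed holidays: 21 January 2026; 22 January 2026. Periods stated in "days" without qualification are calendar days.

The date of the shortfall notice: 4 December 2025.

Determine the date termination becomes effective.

Adding 25 calendar days to 4 December 2025 gives 29 December 2025, which is the last day of the make-up period.
The last day of the standstill period: counting 3 business days from Monday, 29 December 2025 (Dec 30, Dec 31, Jan 1, skipping weekends) reaches Thursday, 1 January 2026.
The date termination becomes effective: 30 calendar days after 1 January 2026 is 31 January 2026. That falls on a Saturday, so it rolls to the next business day, Monday, 2 February 2026.

2 February 2026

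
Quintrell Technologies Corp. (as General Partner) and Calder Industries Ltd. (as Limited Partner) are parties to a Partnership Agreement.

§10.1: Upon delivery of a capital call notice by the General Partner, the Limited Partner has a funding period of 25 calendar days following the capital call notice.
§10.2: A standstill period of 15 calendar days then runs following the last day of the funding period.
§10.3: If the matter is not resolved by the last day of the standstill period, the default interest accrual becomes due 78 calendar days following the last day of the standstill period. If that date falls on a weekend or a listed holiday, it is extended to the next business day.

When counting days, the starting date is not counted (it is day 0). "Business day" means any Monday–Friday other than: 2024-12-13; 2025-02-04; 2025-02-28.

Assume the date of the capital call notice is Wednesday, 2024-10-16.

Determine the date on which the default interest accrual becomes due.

Adding 25 calendar days to 2024-10-16 gives 2024-11-10, which is the last day of the funding period.
The last day of the standstill period: 15 calendar days after 2024-11-10 is 2024-11-25.
The date on which the default interest accrual becomes due: 2024-11-25 + 78 days = 2025-02-11. 2025-02-11 is a Tuesday and is not a listed holiday, so no roll-forward applies.

2025-02-11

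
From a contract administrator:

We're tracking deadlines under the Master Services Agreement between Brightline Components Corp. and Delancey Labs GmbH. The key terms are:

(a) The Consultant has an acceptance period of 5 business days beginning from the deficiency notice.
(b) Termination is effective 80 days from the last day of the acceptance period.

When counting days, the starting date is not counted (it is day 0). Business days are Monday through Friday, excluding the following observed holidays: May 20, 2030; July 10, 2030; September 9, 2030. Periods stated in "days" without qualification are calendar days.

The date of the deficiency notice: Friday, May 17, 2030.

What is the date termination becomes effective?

The last day of the acceptance period: counting 5 business days from Friday, May 17, 2030 (May 21, May 22, May 23, May 24, May 27, skipping weekends and the listed holiday on May 20) reaches Monday, May 27, 2030.
The date termination becomes effective: 80 calendar days after May 27, 2030 is August 15, 2030.

August 15, 2030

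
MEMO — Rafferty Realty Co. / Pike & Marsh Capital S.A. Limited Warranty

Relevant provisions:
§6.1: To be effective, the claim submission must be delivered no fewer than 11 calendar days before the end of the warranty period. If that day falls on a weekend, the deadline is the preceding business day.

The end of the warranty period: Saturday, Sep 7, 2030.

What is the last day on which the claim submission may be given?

Sep 7, 2030 minus 11 days is Aug 27, 2030. That is a Tuesday, so no adjustment is needed.

Aug 27, 2030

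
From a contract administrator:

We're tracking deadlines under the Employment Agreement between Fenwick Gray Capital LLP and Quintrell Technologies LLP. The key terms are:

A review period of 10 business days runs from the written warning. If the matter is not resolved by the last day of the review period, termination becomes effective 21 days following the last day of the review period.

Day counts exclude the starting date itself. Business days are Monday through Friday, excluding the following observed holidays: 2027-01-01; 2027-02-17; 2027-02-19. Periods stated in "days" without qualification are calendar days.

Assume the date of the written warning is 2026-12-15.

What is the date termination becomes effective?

The last day of the review period: counting 10 business days from Tuesday, 2026-12-15 (Dec 16, Dec 17, Dec 18, Dec 21, Dec 22, Dec 23, Dec 24, Dec 25, Dec 28, Dec 29, skipping weekends) reaches Tuesday, 2026-12-29.
The date termination becomes effective: 21 calendar days after 2026-12-29 is 2027-01-19.

2027-01-19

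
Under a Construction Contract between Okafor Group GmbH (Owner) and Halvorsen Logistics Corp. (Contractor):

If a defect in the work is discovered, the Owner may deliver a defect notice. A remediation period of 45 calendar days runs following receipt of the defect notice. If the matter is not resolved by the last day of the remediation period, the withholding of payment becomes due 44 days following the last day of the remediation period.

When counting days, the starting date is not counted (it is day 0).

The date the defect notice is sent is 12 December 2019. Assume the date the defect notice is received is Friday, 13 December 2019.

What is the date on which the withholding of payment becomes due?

11 March 2020

Adding 45 calendar days to 13 December 2019 gives 27 January 2020, which is the last day of the remediation period.
Adding 44 calendar days to 27 January 2020 gives 11 March 2020, which is the date on which the withholding of payment becomes due.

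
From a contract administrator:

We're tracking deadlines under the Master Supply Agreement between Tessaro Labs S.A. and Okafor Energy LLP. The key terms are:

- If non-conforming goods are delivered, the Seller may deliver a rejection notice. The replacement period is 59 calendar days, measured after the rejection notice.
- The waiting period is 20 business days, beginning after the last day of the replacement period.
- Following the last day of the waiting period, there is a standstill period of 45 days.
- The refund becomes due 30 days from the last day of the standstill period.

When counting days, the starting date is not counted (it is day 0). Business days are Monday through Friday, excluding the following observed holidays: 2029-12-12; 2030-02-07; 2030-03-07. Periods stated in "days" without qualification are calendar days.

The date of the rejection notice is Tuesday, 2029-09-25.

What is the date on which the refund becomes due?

2030-03-09

The last day of the replacement period: 2029-09-25 + 59 days = 2029-11-23.
The last day of the waiting period: counting 20 business days from Friday, 2029-11-23 (Nov 26, Nov 27, Nov 28, Nov 29, …, Dec 20, Dec 21, Dec 24, skipping weekends and the listed holiday on Dec 12) reaches Monday, 2029-12-24.
The last day of the standstill period: 45 calendar days after 2029-12-24 is 2030-02-07.
Adding 30 calendar days to 2030-02-07 gives 2030-03-09, which is the date on which the refund becomes due.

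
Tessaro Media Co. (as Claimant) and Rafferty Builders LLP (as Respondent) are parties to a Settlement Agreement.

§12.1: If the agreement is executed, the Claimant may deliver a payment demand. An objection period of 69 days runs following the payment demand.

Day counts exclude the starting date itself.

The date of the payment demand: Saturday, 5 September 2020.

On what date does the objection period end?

13 November 2020

The last day of the objection period: 5 September 2020 + 69 days = 13 November 2020.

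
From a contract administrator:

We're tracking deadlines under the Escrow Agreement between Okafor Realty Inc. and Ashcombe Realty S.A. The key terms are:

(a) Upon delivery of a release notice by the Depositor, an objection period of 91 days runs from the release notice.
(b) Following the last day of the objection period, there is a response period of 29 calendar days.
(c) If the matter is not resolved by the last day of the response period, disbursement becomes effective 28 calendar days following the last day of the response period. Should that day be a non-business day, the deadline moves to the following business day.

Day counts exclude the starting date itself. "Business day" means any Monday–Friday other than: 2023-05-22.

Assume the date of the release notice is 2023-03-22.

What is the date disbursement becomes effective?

2023-08-17

Adding 91 calendar days to 2023-03-22 gives 2023-06-21, which is the last day of the objection period.
The last day of the response period: 29 calendar days after 2023-06-21 is 2023-07-20.
Adding 28 calendar days to 2023-07-20 gives 2023-08-17, which is the date disbursement becomes effective. 2023-08-17 is a Thursday and is not a listed holiday, so no roll-forward applies.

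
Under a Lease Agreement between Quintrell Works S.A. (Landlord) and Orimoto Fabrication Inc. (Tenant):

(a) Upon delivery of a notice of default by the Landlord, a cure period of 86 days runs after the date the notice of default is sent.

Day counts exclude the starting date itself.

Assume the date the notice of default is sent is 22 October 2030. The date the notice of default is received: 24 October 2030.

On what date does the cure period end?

Adding 86 calendar days to 22 October 2030 gives 16 January 2031, which is the last day of the cure period.

16 January 2031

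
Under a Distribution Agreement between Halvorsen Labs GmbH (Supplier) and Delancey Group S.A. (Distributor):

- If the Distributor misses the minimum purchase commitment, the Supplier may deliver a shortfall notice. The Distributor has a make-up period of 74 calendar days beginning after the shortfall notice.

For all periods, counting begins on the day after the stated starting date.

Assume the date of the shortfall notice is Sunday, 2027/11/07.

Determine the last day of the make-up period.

The last day of the make-up period: 74 calendar days after 2027/11/07 is 2028/01/20.

2028/01/20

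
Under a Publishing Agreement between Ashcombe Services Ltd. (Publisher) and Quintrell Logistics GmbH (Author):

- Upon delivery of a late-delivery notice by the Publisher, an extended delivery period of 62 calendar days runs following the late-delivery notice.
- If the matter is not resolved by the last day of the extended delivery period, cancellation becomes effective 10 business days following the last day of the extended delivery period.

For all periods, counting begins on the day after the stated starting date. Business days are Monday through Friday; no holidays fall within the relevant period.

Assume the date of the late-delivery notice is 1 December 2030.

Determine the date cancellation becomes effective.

The last day of the extended delivery period: 62 calendar days after 1 December 2030 is 1 February 2031.
The date cancellation becomes effective: counting 10 business days from Saturday, 1 February 2031 (Feb 3, Feb 4, Feb 5, Feb 6, Feb 7, Feb 10, Feb 11, Feb 12, Feb 13, Feb 14, skipping weekends) reaches Friday, 14 February 2031.

14 February 2031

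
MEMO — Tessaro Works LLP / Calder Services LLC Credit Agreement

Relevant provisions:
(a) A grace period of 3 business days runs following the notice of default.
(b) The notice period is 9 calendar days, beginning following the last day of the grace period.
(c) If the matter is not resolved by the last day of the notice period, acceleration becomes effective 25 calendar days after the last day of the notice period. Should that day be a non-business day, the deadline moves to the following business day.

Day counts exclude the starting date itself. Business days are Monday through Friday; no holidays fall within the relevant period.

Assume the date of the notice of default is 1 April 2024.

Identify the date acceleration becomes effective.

The last day of the grace period: counting 3 business days from Monday, 1 April 2024 (Apr 2, Apr 3, Apr 4, skipping weekends) reaches Thursday, 4 April 2024.
Adding 9 calendar days to 4 April 2024 gives 13 April 2024, which is the last day of the notice period.
The date acceleration becomes effective: 25 calendar days after 13 April 2024 is 8 May 2024. 8 May 2024 is a Wednesday, so no roll-forward applies.

8 May 2024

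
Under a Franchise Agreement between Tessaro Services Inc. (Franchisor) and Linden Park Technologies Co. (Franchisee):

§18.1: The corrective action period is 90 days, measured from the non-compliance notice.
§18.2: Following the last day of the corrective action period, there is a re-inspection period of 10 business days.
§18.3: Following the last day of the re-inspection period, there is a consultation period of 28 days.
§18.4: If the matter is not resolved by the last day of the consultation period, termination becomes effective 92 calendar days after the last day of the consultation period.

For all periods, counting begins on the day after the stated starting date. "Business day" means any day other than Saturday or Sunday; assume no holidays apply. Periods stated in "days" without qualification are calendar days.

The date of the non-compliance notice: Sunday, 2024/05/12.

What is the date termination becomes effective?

Adding 90 calendar days to 2024/05/12 gives 2024/08/10, which is the last day of the corrective action period.
The last day of the re-inspection period: counting 10 business days from Saturday, 2024/08/10 (Aug 12, Aug 13, Aug 14, Aug 15, Aug 16, Aug 19, Aug 20, Aug 21, Aug 22, Aug 23, skipping weekends) reaches Friday, 2024/08/23.
The last day of the consultation period: 28 calendar days after 2024/08/23 is 2024/09/20.
The date termination becomes effective: 2024/09/20 + 92 days = 2024/12/21.

2024/12/21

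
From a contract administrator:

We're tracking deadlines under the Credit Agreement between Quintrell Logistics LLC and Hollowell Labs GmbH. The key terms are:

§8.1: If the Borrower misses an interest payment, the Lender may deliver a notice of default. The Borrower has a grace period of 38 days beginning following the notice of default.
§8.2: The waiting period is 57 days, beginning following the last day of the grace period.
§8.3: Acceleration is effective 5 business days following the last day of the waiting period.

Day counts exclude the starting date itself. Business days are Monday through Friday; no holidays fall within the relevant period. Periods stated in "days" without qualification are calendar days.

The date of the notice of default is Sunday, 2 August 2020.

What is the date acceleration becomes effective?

The last day of the grace period: 2 August 2020 + 38 days = 9 September 2020.
The last day of the waiting period: 9 September 2020 + 57 days = 5 November 2020.
The date acceleration becomes effective: counting 5 business days from Thursday, 5 November 2020 (Nov 6, Nov 9, Nov 10, Nov 11, Nov 12, skipping weekends) reaches Thursday, 12 November 2020.

12 November 2020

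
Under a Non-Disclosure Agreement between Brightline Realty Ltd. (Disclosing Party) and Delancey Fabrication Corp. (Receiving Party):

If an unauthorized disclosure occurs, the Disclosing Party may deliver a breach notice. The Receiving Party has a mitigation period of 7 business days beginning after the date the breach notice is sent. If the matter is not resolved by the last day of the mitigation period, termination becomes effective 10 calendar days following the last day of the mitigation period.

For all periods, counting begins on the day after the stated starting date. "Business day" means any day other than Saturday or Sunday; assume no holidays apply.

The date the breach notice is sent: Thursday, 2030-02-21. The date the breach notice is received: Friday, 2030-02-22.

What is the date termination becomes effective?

The last day of the mitigation period: 7 business days after Thursday, 2030-02-21, skipping weekends — Feb 22, Feb 25, Feb 26, Feb 27, Feb 28, Mar 1, Mar 4 — lands on Monday, 2030-03-04.
The date termination becomes effective: 2030-03-04 + 10 days = 2030-03-14.

2030-03-14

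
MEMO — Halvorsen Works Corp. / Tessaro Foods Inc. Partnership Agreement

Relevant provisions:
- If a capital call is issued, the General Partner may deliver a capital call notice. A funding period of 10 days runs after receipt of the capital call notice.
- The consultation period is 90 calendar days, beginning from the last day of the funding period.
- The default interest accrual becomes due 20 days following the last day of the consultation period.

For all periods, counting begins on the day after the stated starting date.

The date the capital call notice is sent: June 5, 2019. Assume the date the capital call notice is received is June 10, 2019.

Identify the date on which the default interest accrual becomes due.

Adding 10 calendar days to June 10, 2019 gives June 20, 2019, which is the last day of the funding period.
The last day of the consultation period: June 20, 2019 + 90 days = September 18, 2019.
Adding 20 calendar days to September 18, 2019 gives October 8, 2019, which is the date on which the default interest accrual becomes due.

October 8, 2019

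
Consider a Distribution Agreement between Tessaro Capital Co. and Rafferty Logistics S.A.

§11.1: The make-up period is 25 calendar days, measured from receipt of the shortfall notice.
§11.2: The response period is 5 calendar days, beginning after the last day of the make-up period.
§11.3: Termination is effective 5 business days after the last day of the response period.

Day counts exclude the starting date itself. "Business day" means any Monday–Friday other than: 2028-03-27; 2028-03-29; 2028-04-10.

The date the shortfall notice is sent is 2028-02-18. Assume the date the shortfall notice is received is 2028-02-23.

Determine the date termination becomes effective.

The last day of the make-up period: 25 calendar days after 2028-02-23 is 2028-03-19.
Adding 5 calendar days to 2028-03-19 gives 2028-03-24, which is the last day of the response period.
From Friday, 2028-03-24, 5 business days (Mar 28, Mar 30, Mar 31, Apr 3, Apr 4, skipping weekends and the listed holidays on Mar 27, Mar 29) brings us to Tuesday, 2028-04-04, which is the date termination becomes effective.

2028-04-04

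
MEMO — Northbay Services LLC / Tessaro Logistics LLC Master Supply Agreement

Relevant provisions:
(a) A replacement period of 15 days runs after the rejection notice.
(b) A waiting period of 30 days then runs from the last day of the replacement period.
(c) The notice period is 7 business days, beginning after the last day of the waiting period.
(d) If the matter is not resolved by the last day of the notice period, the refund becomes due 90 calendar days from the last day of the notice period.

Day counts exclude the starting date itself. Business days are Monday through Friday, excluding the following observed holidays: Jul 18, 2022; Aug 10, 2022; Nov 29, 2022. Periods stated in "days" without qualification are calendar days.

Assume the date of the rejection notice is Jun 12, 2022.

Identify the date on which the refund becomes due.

Nov 3, 2022

Adding 15 calendar days to Jun 12, 2022 gives Jun 27, 2022, which is the last day of the replacement period.
The last day of the waiting period: Jun 27, 2022 + 30 days = Jul 27, 2022.
The last day of the notice period: 7 business days after Wednesday, Jul 27, 2022, skipping weekends — Jul 28, Jul 29, Aug 1, Aug 2, Aug 3, Aug 4, Aug 5 — lands on Friday, Aug 5, 2022.
Adding 90 calendar days to Aug 5, 2022 gives Nov 3, 2022, which is the date on which the refund becomes due.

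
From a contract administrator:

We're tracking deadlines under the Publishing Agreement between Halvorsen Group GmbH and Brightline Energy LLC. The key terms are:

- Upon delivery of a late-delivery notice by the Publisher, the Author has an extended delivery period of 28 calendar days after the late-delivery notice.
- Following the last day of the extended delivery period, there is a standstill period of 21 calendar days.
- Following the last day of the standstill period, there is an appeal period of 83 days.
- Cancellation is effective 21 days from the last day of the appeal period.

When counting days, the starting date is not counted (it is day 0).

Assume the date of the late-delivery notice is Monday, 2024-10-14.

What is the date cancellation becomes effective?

Adding 28 calendar days to 2024-10-14 gives 2024-11-11, which is the last day of the extended delivery period.
The last day of the standstill period: 2024-11-11 + 21 days = 2024-12-02.
The last day of the appeal period: 2024-12-02 + 83 days = 2025-02-23.
Adding 21 calendar days to 2025-02-23 gives 2025-03-16, which is the date cancellation becomes effective.

2025-03-16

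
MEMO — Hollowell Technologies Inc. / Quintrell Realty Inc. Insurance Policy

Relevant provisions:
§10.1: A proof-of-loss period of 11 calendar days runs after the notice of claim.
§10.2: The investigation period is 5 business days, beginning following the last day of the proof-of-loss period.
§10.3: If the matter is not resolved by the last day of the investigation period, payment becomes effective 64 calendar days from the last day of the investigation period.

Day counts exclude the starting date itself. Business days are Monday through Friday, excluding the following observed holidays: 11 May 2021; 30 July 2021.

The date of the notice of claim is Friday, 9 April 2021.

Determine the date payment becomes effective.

The last day of the proof-of-loss period: 11 calendar days after 9 April 2021 is 20 April 2021.
From Tuesday, 20 April 2021, 5 business days (Apr 21, Apr 22, Apr 23, Apr 26, Apr 27, skipping weekends) brings us to Tuesday, 27 April 2021, which is the last day of the investigation period.
The date payment becomes effective: 64 calendar days after 27 April 2021 is 30 June 2021.

30 June 2021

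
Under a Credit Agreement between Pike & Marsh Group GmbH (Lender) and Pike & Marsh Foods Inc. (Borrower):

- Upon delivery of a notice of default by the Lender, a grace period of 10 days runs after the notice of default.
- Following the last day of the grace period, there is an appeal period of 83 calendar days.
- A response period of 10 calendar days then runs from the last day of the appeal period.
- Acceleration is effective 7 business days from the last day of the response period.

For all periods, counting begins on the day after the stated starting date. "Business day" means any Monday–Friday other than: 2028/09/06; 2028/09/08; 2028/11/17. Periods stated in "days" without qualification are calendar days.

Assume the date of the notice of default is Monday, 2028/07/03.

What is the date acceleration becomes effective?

2028/10/24

The last day of the grace period: 2028/07/03 + 10 days = 2028/07/13.
The last day of the appeal period: 2028/07/13 + 83 days = 2028/10/04.
The last day of the response period: 2028/10/04 + 10 days = 2028/10/14.
The date acceleration becomes effective: 7 business days after Saturday, 2028/10/14, skipping weekends — Oct 16, Oct 17, Oct 18, Oct 19, Oct 20, Oct 23, Oct 24 — lands on Tuesday, 2028/10/24.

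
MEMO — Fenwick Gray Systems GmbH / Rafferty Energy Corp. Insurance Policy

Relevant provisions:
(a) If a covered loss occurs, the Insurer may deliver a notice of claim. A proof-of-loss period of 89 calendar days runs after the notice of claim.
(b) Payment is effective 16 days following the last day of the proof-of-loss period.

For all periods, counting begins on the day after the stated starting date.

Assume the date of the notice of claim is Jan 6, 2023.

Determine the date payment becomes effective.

Apr 21, 2023

The last day of the proof-of-loss period: 89 calendar days after Jan 6, 2023 is Apr 5, 2023.
The date payment becomes effective: 16 calendar days after Apr 5, 2023 is Apr 21, 2023.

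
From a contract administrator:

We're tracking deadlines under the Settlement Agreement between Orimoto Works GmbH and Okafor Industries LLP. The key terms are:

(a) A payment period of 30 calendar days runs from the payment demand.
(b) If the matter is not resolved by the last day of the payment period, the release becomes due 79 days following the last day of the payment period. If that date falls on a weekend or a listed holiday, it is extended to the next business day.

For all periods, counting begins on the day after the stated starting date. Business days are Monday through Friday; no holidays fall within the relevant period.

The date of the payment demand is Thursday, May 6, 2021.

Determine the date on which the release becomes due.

Adding 30 calendar days to May 6, 2021 gives June 5, 2021, which is the last day of the payment period.
Adding 79 calendar days to June 5, 2021 gives August 23, 2021, which is the date on which the release becomes due. August 23, 2021 is a Monday, so no roll-forward applies.

August 23, 2021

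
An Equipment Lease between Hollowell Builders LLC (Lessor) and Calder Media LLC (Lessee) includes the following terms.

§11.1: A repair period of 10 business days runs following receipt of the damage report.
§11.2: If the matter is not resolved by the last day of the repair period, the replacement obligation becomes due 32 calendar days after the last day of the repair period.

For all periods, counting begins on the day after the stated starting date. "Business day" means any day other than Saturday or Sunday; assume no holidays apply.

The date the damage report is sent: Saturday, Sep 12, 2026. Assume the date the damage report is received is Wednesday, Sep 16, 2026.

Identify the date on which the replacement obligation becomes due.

Nov 1, 2026

The last day of the repair period: counting 10 business days from Wednesday, Sep 16, 2026 (Sep 17, Sep 18, Sep 21, Sep 22, Sep 23, Sep 24, Sep 25, Sep 28, Sep 29, Sep 30, skipping weekends) reaches Wednesday, Sep 30, 2026.
The date on which the replacement obligation becomes due: Sep 30, 2026 + 32 days = Nov 1, 2026.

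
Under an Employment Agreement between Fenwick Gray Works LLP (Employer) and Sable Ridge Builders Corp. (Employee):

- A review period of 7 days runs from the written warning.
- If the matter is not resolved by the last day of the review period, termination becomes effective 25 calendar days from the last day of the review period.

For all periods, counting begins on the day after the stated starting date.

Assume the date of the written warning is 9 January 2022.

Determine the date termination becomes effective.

10 February 2022

Adding 7 calendar days to 9 January 2022 gives 16 January 2022, which is the last day of the review period.
Adding 25 calendar days to 16 January 2022 gives 10 February 2022, which is the date termination becomes effective.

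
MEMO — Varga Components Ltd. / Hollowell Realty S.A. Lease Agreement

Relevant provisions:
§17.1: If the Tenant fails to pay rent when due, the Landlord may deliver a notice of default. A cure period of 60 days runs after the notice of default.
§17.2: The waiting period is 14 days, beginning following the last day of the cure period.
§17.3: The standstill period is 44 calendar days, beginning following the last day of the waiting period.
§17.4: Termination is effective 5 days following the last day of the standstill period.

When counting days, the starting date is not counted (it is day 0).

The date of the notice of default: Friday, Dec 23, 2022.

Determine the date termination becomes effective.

Apr 25, 2023

The last day of the cure period: Dec 23, 2022 + 60 days = Feb 21, 2023.
The last day of the waiting period: Feb 21, 2023 + 14 days = Mar 7, 2023.
The last day of the standstill period: 44 calendar days after Mar 7, 2023 is Apr 20, 2023.
The date termination becomes effective: 5 calendar days after Apr 20, 2023 is Apr 25, 2023.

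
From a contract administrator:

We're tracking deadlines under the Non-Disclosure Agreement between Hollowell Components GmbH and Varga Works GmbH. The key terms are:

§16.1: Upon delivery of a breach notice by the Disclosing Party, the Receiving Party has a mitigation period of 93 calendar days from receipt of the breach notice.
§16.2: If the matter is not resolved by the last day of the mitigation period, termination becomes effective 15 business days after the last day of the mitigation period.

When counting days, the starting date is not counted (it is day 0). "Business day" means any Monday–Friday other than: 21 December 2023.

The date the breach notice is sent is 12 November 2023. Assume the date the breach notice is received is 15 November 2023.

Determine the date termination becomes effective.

8 March 2024

The last day of the mitigation period: 93 calendar days after 15 November 2023 is 16 February 2024.
The date termination becomes effective: 15 business days after Friday, 16 February 2024, skipping weekends — Feb 19, Feb 20, Feb 21, Feb 22, …, Mar 6, Mar 7, Mar 8 — lands on Friday, 8 March 2024.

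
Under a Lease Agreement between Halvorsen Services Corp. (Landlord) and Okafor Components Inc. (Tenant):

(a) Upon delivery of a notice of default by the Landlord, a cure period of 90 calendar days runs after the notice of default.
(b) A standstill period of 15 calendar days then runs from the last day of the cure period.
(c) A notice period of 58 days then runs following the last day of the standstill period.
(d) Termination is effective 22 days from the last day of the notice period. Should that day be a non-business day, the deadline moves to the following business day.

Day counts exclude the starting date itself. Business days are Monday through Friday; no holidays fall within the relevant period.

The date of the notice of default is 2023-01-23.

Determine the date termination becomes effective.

Adding 90 calendar days to 2023-01-23 gives 2023-04-23, which is the last day of the cure period.
Adding 15 calendar days to 2023-04-23 gives 2023-05-08, which is the last day of the standstill period.
The last day of the notice period: 2023-05-08 + 58 days = 2023-07-05.
The date termination becomes effective: 22 calendar days after 2023-07-05 is 2023-07-27. 2023-07-27 is a Thursday, so no roll-forward applies.

2023-07-27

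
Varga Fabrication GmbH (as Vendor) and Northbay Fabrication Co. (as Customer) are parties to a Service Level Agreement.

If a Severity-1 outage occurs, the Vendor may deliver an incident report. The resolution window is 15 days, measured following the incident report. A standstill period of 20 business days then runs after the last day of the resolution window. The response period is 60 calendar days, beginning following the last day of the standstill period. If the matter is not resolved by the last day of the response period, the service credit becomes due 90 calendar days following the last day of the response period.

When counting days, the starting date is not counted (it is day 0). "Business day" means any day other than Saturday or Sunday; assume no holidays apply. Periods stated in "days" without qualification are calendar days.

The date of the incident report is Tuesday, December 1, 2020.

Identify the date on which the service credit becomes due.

The last day of the resolution window: 15 calendar days after December 1, 2020 is December 16, 2020.
The last day of the standstill period: counting 20 business days from Wednesday, December 16, 2020 (Dec 17, Dec 18, Dec 21, Dec 22, …, Jan 11, Jan 12, Jan 13, skipping weekends) reaches Wednesday, January 13, 2021.
Adding 60 calendar days to January 13, 2021 gives March 14, 2021, which is the last day of the response period.
The date on which the service credit becomes due: March 14, 2021 + 90 days = June 12, 2021.

June 12, 2021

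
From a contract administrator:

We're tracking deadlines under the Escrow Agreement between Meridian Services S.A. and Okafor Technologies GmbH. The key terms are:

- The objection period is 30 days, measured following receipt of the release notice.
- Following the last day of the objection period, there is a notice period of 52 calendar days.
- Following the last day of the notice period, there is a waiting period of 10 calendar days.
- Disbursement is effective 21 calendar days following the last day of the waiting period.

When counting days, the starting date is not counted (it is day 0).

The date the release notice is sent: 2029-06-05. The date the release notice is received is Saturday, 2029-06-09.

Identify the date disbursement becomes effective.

2029-09-30

The last day of the objection period: 30 calendar days after 2029-06-09 is 2029-07-09.
Adding 52 calendar days to 2029-07-09 gives 2029-08-30, which is the last day of the notice period.
The last day of the waiting period: 10 calendar days after 2029-08-30 is 2029-09-09.
The date disbursement becomes effective: 21 calendar days after 2029-09-09 is 2029-09-30.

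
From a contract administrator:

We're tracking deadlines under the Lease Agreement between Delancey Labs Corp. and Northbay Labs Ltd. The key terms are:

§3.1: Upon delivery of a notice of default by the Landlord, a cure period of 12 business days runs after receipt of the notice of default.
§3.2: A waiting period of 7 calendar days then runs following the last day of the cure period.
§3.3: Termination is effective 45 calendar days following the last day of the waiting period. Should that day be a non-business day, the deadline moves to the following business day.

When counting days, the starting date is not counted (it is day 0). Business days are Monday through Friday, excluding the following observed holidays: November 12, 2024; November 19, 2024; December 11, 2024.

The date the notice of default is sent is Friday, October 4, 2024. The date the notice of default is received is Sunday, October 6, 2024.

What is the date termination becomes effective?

From Sunday, October 6, 2024, 12 business days (Oct 7, Oct 8, Oct 9, Oct 10, …, Oct 18, Oct 21, Oct 22, skipping weekends) brings us to Tuesday, October 22, 2024, which is the last day of the cure period.
Adding 7 calendar days to October 22, 2024 gives October 29, 2024, which is the last day of the waiting period.
The date termination becomes effective: 45 calendar days after October 29, 2024 is December 13, 2024. December 13, 2024 is a Friday and is not a listed holiday, so no roll-forward applies.

December 13, 2024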